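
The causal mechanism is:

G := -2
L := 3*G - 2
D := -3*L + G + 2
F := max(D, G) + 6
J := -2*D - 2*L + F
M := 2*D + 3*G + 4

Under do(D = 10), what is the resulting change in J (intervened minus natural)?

do(D=10) replaces the equation D := -3*L + G + 2 with the constant D = 10.
L = 3*G - 2  [with G=-2]  = -8
F = max(D, G) + 6  [with D=10, G=-2]  = 16
J = -2*D - 2*L + F  [with D=10, L=-8, F=16]  = 12
Without intervention: L = 3*G - 2  [with G=-2]  = -8; D = -3*L + G + 2  [with L=-8, G=-2]  = 24; F = max(D, G) + 6  [with D=24, G=-2]  = 30; J = -2*D - 2*L + F  [with D=24, L=-8, F=30]  = -2.
Change = 12 − (-2) = 14.

14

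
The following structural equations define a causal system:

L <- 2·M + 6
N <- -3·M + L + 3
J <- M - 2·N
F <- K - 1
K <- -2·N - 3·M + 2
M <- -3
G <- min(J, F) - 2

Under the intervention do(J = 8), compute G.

Under do(J=8), the mechanism J <- M - 2·N is discarded; J is fixed at 8.
L = 2·M + 6  [with M=-3]  = 0
N = -3·M + L + 3  [with M=-3, L=0]  = 12
K = -2·N - 3·M + 2  [with N=12, M=-3]  = -13
F = K - 1  [with K=-13]  = -14
G = min(J, F) - 2  [with J=8, F=-14]  = -16

-16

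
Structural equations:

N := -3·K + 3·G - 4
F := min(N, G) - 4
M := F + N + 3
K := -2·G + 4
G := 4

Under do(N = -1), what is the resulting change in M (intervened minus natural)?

do(N=-1) replaces the equation N := -3·K + 3·G - 4 with the constant N = -1.
F = min(N, G) - 4  [with N=-1, G=4]  = -5
M = F + N + 3  [with F=-5, N=-1]  = -3
Without intervention: K = -2·G + 4  [with G=4]  = -4; N = -3·K + 3·G - 4  [with K=-4, G=4]  = 20; F = min(N, G) - 4  [with N=20, G=4]  = 0; M = F + N + 3  [with F=0, N=20]  = 23.
Change = -3 − 23 = -26.

-26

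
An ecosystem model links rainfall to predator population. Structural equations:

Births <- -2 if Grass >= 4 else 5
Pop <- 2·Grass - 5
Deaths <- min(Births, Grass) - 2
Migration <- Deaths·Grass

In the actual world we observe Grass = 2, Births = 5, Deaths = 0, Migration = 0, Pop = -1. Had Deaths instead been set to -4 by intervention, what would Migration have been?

The intervention breaks the incoming arrows to Deaths: Deaths <- min(Births, Grass) - 2 no longer applies, and Deaths = -4.
Migration = Deaths·Grass  [with Deaths=-4, Grass=2]  = -8

-8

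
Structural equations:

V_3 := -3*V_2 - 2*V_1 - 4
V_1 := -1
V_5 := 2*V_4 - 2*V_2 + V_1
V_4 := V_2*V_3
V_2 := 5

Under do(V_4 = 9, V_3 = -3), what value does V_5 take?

7

The joint intervention fixes V_4 = 9, V_3 = -3, removing each variable's own equation.
V_5 = 2*V_4 - 2*V_2 + V_1  [with V_4=9, V_2=5, V_1=-1]  = 7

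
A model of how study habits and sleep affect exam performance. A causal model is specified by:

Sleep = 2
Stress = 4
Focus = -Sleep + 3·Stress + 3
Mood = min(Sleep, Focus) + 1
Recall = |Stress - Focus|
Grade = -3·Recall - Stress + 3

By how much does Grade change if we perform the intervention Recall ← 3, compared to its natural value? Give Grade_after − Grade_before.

The intervention breaks the incoming arrows to Recall: Recall = |Stress - Focus| no longer applies, and Recall = 3.
Grade = -3·Recall - Stress + 3  [with Recall=3, Stress=4]  = -10
Without intervention: Focus = -Sleep + 3·Stress + 3  [with Sleep=2, Stress=4]  = 13; Recall = |Stress - Focus|  [with Stress=4, Focus=13]  = 9; Grade = -3·Recall - Stress + 3  [with Recall=9, Stress=4]  = -28.
Change = -10 − (-28) = 18.

18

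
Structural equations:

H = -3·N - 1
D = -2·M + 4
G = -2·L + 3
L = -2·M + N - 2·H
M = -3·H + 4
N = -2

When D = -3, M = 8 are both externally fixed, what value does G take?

59

The joint intervention fixes D = -3, M = 8, removing each variable's own equation.
H = -3·N - 1  [with N=-2]  = 5
L = -2·M + N - 2·H  [with M=8, N=-2, H=5]  = -28
G = -2·L + 3  [with L=-28]  = 59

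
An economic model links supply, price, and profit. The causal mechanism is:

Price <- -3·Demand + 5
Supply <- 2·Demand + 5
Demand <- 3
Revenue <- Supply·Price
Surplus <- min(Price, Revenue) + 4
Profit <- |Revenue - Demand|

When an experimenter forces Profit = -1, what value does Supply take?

11

do(Profit=-1) replaces the equation Profit <- |Revenue - Demand| with the constant Profit = -1.
Supply is not downstream of the intervention, so its value is determined by the original equations.
Supply = 2·Demand + 5  [with Demand=3]  = 11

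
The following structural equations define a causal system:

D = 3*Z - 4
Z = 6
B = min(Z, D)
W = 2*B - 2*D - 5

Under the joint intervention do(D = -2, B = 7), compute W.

Setting D = -2, B = 7 by intervention discards those variables' equations.
W = 2*B - 2*D - 5  [with B=7, D=-2]  = 13

13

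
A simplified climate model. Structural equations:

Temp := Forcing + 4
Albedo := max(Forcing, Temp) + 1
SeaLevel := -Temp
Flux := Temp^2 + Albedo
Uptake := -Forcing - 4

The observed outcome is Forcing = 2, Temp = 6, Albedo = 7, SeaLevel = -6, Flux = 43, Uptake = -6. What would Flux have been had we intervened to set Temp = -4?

19

do(Temp=-4) replaces the equation Temp := Forcing + 4 with the constant Temp = -4.
Albedo = max(Forcing, Temp) + 1  [with Forcing=2, Temp=-4]  = 3
Flux = Temp^2 + Albedo  [with Temp=-4, Albedo=3]  = 19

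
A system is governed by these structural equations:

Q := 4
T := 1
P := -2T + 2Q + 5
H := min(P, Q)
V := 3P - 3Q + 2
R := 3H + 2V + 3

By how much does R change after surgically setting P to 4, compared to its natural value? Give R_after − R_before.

The intervention breaks the incoming arrows to P: P := -2T + 2Q + 5 no longer applies, and P = 4.
H = min(P, Q)  [with P=4, Q=4]  = 4
V = 3P - 3Q + 2  [with P=4, Q=4]  = 2
R = 3H + 2V + 3  [with H=4, V=2]  = 19
Without intervention: P = -2T + 2Q + 5  [with T=1, Q=4]  = 11; H = min(P, Q)  [with P=11, Q=4]  = 4; V = 3P - 3Q + 2  [with P=11, Q=4]  = 23; R = 3H + 2V + 3  [with H=4, V=23]  = 61.
Change = 19 − 61 = -42.

-42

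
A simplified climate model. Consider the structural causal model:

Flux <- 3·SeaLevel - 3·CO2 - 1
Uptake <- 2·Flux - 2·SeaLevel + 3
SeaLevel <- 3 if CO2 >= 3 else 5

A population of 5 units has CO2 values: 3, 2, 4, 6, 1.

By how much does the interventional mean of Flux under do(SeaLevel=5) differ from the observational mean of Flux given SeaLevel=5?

-5.1

Under do(SeaLevel=5), SeaLevel's equation is replaced by SeaLevel=5 for every unit. Per-unit Flux: 5, 8, 2, -4, 11. Mean = 4.4.
Conditioning on SeaLevel=5 selects the 2 unit(s) with CO2 ∈ {2, 1}. Their Flux values: 8, 11. Mean = 9.5.
Difference = 4.4 − 9.5 = -5.1.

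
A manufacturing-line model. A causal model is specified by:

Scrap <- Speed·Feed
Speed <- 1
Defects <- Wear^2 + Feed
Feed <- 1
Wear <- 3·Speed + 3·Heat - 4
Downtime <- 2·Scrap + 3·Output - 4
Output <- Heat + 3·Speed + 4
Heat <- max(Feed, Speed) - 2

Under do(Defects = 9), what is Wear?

The intervention breaks the incoming arrows to Defects: Defects <- Wear^2 + Feed no longer applies, and Defects = 9.
Since Wear is not a descendant of the intervened variable, it is unaffected.
Heat = max(Feed, Speed) - 2  [with Feed=1, Speed=1]  = -1
Wear = 3·Speed + 3·Heat - 4  [with Speed=1, Heat=-1]  = -4

-4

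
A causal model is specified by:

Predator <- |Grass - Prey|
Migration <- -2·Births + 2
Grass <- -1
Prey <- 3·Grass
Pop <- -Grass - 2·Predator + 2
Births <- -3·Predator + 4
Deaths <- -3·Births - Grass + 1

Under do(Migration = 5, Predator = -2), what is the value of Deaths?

Under do(Migration = 5, Predator = -2), each intervened variable's structural equation is replaced by its fixed value.
Births = -3·Predator + 4  [with Predator=-2]  = 10
Deaths = -3·Births - Grass + 1  [with Births=10, Grass=-1]  = -28

-28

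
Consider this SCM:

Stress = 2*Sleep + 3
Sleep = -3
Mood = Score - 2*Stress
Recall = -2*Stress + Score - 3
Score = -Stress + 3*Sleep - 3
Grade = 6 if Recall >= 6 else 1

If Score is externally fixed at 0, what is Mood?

6

The intervention breaks the incoming arrows to Score: Score = -Stress + 3*Sleep - 3 no longer applies, and Score = 0.
Stress = 2*Sleep + 3  [with Sleep=-3]  = -3
Mood = Score - 2*Stress  [with Score=0, Stress=-3]  = 6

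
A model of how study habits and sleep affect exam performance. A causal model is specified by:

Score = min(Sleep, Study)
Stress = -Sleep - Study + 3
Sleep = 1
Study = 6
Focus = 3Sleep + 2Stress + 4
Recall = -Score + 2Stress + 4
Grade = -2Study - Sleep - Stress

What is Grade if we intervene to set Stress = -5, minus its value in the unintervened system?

The intervention breaks the incoming arrows to Stress: Stress = -Sleep - Study + 3 no longer applies, and Stress = -5.
Grade = -2Study - Sleep - Stress  [with Study=6, Sleep=1, Stress=-5]  = -8
Without intervention: Stress = -Sleep - Study + 3  [with Sleep=1, Study=6]  = -4; Grade = -2Study - Sleep - Stress  [with Study=6, Sleep=1, Stress=-4]  = -9.
Change = -8 − (-9) = 1.

1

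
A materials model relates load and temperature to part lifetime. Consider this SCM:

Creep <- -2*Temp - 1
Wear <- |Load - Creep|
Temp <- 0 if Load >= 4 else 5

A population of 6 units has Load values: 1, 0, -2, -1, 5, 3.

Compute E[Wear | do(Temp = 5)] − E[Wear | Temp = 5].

0.8

Under do(Temp=5), Temp's equation is replaced by Temp=5 for every unit. Per-unit Wear: 12, 11, 9, 10, 16, 14. Mean = 12.
Conditioning on Temp=5 selects the 5 unit(s) with Load ∈ {1, 0, -2, -1, 3}. Their Wear values: 12, 11, 9, 10, 14. Mean = 11.2.
Difference = 12 − 11.2 = 0.8.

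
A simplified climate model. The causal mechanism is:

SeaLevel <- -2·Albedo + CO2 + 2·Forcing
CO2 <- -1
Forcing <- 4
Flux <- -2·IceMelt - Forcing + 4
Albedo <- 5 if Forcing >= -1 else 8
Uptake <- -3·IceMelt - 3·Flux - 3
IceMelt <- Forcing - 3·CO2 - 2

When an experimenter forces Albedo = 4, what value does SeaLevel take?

-1

Intervening sets Albedo = 4 and removes its equation (Albedo <- 5 if Forcing >= -1 else 8).
SeaLevel = -2·Albedo + CO2 + 2·Forcing  [with Albedo=4, CO2=-1, Forcing=4]  = -1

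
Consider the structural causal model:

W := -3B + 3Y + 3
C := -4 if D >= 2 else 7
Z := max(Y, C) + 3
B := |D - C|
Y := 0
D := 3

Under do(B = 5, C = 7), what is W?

-12

The joint intervention fixes B = 5, C = 7, removing each variable's own equation.
W = -3B + 3Y + 3  [with B=5, Y=0]  = -12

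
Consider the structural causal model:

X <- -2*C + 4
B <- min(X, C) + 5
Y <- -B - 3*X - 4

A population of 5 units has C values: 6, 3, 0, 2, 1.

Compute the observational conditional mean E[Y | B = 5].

Conditioning on B=5 selects the 2 unit(s) with C ∈ {0, 2}. Their Y values: -21, -9. Mean = -15.

-15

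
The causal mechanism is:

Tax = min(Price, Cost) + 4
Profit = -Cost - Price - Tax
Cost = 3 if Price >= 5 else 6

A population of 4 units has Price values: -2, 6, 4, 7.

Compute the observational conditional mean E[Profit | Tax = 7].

E[Profit|Tax=7] averages over only the 2 units with Tax=7 (Price = 6, 7): Profit = -16, -17, mean -16.5.

-16.5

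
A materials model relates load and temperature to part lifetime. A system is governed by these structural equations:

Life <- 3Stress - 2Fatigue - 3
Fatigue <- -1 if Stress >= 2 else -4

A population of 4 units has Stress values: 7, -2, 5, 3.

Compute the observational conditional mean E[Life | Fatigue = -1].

14

Observing Fatigue=-1 restricts to units where Fatigue's equation naturally yields -1: Stress ∈ {7, 5, 3}. In that subpopulation Life = 20, 14, 8, mean 14.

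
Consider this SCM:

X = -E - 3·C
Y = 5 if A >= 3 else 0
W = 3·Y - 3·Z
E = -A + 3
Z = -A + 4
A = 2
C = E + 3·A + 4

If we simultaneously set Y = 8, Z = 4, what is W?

12

Under do(Y = 8, Z = 4), each intervened variable's structural equation is replaced by its fixed value.
W = 3·Y - 3·Z  [with Y=8, Z=4]  = 12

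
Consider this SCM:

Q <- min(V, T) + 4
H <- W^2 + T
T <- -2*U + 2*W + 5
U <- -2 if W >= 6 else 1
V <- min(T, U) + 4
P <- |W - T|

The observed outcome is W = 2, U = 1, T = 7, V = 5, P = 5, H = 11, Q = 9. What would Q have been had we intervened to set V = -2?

2

The intervention breaks the incoming arrows to V: V <- min(T, U) + 4 no longer applies, and V = -2.
U = -2 if W >= 6 else 1  [with W=2]  = 1
T = -2*U + 2*W + 5  [with U=1, W=2]  = 7
Q = min(V, T) + 4  [with V=-2, T=7]  = 2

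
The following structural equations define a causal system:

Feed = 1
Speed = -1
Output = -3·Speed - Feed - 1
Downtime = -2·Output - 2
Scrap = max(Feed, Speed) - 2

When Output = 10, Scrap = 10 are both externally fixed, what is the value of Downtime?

-22

The joint intervention fixes Output = 10, Scrap = 10, removing each variable's own equation.
Downtime = -2·Output - 2  [with Output=10]  = -22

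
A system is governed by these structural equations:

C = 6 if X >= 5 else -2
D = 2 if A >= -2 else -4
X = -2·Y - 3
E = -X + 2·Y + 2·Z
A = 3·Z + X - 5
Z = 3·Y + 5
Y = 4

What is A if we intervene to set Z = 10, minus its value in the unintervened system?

-21

do(Z=10) replaces the equation Z = 3·Y + 5 with the constant Z = 10.
X = -2·Y - 3  [with Y=4]  = -11
A = 3·Z + X - 5  [with Z=10, X=-11]  = 14
Without intervention: X = -2·Y - 3  [with Y=4]  = -11; Z = 3·Y + 5  [with Y=4]  = 17; A = 3·Z + X - 5  [with Z=17, X=-11]  = 35.
Change = 14 − 35 = -21.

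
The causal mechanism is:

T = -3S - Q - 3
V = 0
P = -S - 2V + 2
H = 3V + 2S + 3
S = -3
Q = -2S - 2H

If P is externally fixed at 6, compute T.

The intervention breaks the incoming arrows to P: P = -S - 2V + 2 no longer applies, and P = 6.
Since T is not a descendant of the intervened variable, it is unaffected.
H = 3V + 2S + 3  [with V=0, S=-3]  = -3
Q = -2S - 2H  [with S=-3, H=-3]  = 12
T = -3S - Q - 3  [with S=-3, Q=12]  = -6

-6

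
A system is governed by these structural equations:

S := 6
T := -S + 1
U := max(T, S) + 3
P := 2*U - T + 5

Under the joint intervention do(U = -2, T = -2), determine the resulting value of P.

3

The joint intervention fixes U = -2, T = -2, removing each variable's own equation.
P = 2*U - T + 5  [with U=-2, T=-2]  = 3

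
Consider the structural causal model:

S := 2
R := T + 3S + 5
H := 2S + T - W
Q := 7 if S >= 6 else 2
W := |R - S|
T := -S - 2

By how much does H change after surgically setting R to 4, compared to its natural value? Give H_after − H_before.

The intervention breaks the incoming arrows to R: R := T + 3S + 5 no longer applies, and R = 4.
T = -S - 2  [with S=2]  = -4
W = |R - S|  [with R=4, S=2]  = 2
H = 2S + T - W  [with S=2, T=-4, W=2]  = -2
Without intervention: T = -S - 2  [with S=2]  = -4; R = T + 3S + 5  [with T=-4, S=2]  = 7; W = |R - S|  [with R=7, S=2]  = 5; H = 2S + T - W  [with S=2, T=-4, W=5]  = -5.
Change = -2 − (-5) = 3.

3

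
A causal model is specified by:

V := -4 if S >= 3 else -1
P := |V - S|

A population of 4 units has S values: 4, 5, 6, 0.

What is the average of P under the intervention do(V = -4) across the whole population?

The intervention sets V=-4 in all 4 units regardless of S. Recomputing P per unit gives 8, 9, 10, 4; average 7.75.

7.75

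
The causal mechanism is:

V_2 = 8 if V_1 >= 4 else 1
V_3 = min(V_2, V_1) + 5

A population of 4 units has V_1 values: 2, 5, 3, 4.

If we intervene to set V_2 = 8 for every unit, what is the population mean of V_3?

8.5

Every unit gets V_2=8 under the intervention. V_3 values become 7, 10, 8, 9; E[V_3|do(V_2=8)] = 8.5.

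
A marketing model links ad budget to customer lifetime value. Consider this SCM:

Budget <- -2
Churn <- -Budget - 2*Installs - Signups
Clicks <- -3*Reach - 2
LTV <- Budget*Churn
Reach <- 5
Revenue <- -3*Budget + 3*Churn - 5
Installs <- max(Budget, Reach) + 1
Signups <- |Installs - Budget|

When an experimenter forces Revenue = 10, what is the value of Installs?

Under do(Revenue=10), the mechanism Revenue <- -3*Budget + 3*Churn - 5 is discarded; Revenue is fixed at 10.
Since Installs is not a descendant of the intervened variable, it is unaffected.
Installs = max(Budget, Reach) + 1  [with Budget=-2, Reach=5]  = 6

6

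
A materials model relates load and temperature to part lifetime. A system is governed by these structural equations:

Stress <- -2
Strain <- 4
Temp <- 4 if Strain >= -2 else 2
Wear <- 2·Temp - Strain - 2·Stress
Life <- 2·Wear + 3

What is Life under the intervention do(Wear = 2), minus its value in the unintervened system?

-12

Intervening sets Wear = 2 and removes its equation (Wear <- 2·Temp - Strain - 2·Stress).
Life = 2·Wear + 3  [with Wear=2]  = 7
Without intervention: Temp = 4 if Strain >= -2 else 2  [with Strain=4]  = 4; Wear = 2·Temp - Strain - 2·Stress  [with Temp=4, Strain=4, Stress=-2]  = 8; Life = 2·Wear + 3  [with Wear=8]  = 19.
Change = 7 − 19 = -12.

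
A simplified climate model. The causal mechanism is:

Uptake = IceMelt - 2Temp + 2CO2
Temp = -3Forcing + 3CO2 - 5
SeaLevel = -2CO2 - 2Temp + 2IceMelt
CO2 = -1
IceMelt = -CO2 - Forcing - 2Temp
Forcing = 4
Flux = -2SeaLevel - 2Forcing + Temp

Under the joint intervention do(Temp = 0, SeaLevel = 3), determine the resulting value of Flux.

Setting Temp = 0, SeaLevel = 3 by intervention discards those variables' equations.
Flux = -2SeaLevel - 2Forcing + Temp  [with SeaLevel=3, Forcing=4, Temp=0]  = -14

-14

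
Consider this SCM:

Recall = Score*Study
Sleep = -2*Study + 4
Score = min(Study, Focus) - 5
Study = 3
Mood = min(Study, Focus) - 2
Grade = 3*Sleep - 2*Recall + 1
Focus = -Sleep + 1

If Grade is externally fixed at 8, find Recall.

-6

Intervening sets Grade = 8 and removes its equation (Grade = 3*Sleep - 2*Recall + 1).
Since Recall is not a descendant of the intervened variable, it is unaffected.
Sleep = -2*Study + 4  [with Study=3]  = -2
Focus = -Sleep + 1  [with Sleep=-2]  = 3
Score = min(Study, Focus) - 5  [with Study=3, Focus=3]  = -2
Recall = Score*Study  [with Score=-2, Study=3]  = -6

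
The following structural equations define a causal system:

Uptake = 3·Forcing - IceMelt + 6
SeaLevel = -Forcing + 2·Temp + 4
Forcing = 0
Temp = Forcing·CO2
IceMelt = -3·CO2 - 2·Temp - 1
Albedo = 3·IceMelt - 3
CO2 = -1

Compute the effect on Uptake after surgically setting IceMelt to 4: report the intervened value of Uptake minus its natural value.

The intervention breaks the incoming arrows to IceMelt: IceMelt = -3·CO2 - 2·Temp - 1 no longer applies, and IceMelt = 4.
Uptake = 3·Forcing - IceMelt + 6  [with Forcing=0, IceMelt=4]  = 2
Without intervention: Temp = Forcing·CO2  [with Forcing=0, CO2=-1]  = 0; IceMelt = -3·CO2 - 2·Temp - 1  [with CO2=-1, Temp=0]  = 2; Uptake = 3·Forcing - IceMelt + 6  [with Forcing=0, IceMelt=2]  = 4.
Change = 2 − 4 = -2.

-2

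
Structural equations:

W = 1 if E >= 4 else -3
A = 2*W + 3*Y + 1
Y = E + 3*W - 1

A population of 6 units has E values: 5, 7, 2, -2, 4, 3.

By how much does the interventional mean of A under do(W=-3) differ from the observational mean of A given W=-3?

6.5

The intervention sets W=-3 in all 6 units regardless of E. Recomputing A per unit gives -20, -14, -29, -41, -23, -26; average -25.5.
Observing W=-3 restricts to units where W's equation naturally yields -3: E ∈ {2, -2, 3}. In that subpopulation A = -29, -41, -26, mean -32.
Difference = -25.5 − (-32) = 6.5.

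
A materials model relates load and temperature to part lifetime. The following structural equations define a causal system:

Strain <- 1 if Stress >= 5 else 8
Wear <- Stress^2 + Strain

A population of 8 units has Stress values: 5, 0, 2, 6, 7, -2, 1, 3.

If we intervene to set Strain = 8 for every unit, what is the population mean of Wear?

24

Every unit gets Strain=8 under the intervention. Wear values become 33, 8, 12, 44, 57, 12, 9, 17; E[Wear|do(Strain=8)] = 24.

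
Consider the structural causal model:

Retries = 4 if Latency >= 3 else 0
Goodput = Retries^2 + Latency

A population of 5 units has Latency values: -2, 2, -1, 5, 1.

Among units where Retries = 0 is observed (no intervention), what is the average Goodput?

0

E[Goodput|Retries=0] averages over only the 4 units with Retries=0 (Latency = -2, 2, -1, 1): Goodput = -2, 2, -1, 1, mean 0.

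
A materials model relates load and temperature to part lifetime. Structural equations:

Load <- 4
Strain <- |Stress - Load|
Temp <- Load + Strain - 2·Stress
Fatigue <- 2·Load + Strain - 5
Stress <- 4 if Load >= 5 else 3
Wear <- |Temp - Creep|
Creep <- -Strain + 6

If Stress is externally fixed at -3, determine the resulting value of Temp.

Under do(Stress=-3), the mechanism Stress <- 4 if Load >= 5 else 3 is discarded; Stress is fixed at -3.
Strain = |Stress - Load|  [with Stress=-3, Load=4]  = 7
Temp = Load + Strain - 2·Stress  [with Load=4, Strain=7, Stress=-3]  = 17

17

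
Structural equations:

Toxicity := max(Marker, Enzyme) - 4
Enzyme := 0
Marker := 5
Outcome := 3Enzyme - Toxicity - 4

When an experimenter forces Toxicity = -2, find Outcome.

-2

The intervention breaks the incoming arrows to Toxicity: Toxicity := max(Marker, Enzyme) - 4 no longer applies, and Toxicity = -2.
Outcome = 3Enzyme - Toxicity - 4  [with Enzyme=0, Toxicity=-2]  = -2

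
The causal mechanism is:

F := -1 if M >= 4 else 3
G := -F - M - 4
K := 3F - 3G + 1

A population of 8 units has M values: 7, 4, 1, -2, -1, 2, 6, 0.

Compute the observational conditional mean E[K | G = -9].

31

Observing G=-9 restricts to units where G's equation naturally yields -9: M ∈ {2, 6}. In that subpopulation K = 37, 25, mean 31.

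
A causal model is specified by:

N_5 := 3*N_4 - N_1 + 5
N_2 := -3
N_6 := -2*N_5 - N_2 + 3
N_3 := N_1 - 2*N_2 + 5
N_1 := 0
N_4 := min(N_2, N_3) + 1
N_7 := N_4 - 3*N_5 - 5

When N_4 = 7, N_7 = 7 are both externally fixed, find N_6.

The joint intervention fixes N_4 = 7, N_7 = 7, removing each variable's own equation.
N_5 = 3*N_4 - N_1 + 5  [with N_4=7, N_1=0]  = 26
N_6 = -2*N_5 - N_2 + 3  [with N_5=26, N_2=-3]  = -46

-46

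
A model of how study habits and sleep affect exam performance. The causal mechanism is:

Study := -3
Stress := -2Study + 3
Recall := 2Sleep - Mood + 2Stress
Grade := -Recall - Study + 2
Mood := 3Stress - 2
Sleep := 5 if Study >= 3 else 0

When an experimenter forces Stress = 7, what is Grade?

10

The intervention breaks the incoming arrows to Stress: Stress := -2Study + 3 no longer applies, and Stress = 7.
Sleep = 5 if Study >= 3 else 0  [with Study=-3]  = 0
Mood = 3Stress - 2  [with Stress=7]  = 19
Recall = 2Sleep - Mood + 2Stress  [with Sleep=0, Mood=19, Stress=7]  = -5
Grade = -Recall - Study + 2  [with Recall=-5, Study=-3]  = 10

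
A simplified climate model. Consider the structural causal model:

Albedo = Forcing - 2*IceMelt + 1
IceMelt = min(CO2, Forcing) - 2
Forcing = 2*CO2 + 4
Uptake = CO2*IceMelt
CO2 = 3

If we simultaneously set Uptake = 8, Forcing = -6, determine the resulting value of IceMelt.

-8

Setting Uptake = 8, Forcing = -6 by intervention discards those variables' equations.
IceMelt = min(CO2, Forcing) - 2  [with CO2=3, Forcing=-6]  = -8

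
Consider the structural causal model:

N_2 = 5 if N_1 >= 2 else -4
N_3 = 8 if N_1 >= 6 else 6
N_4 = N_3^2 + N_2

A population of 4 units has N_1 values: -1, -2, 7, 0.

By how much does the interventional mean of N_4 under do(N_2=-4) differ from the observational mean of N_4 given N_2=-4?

Under do(N_2=-4), N_2's equation is replaced by N_2=-4 for every unit. Per-unit N_4: 32, 32, 60, 32. Mean = 39.
E[N_4|N_2=-4] averages over only the 3 units with N_2=-4 (N_1 = -1, -2, 0): N_4 = 32, 32, 32, mean 32.
Difference = 39 − 32 = 7.

7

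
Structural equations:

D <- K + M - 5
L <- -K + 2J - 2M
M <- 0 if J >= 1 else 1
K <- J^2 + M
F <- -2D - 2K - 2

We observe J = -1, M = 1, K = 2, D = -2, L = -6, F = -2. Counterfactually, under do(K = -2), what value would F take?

14

The intervention breaks the incoming arrows to K: K <- J^2 + M no longer applies, and K = -2.
M = 0 if J >= 1 else 1  [with J=-1]  = 1
D = K + M - 5  [with K=-2, M=1]  = -6
F = -2D - 2K - 2  [with D=-6, K=-2]  = 14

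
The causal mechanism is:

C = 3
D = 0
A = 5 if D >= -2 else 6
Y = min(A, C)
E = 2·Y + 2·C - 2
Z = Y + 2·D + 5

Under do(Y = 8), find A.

5

Under do(Y=8), the mechanism Y = min(A, C) is discarded; Y is fixed at 8.
Since A is not a descendant of the intervened variable, it is unaffected.
A = 5 if D >= -2 else 6  [with D=0]  = 5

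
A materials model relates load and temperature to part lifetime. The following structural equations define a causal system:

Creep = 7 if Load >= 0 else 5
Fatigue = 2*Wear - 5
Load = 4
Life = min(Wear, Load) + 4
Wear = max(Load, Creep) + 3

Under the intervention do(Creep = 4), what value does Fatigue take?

Under do(Creep=4), the mechanism Creep = 7 if Load >= 0 else 5 is discarded; Creep is fixed at 4.
Wear = max(Load, Creep) + 3  [with Load=4, Creep=4]  = 7
Fatigue = 2*Wear - 5  [with Wear=7]  = 9

9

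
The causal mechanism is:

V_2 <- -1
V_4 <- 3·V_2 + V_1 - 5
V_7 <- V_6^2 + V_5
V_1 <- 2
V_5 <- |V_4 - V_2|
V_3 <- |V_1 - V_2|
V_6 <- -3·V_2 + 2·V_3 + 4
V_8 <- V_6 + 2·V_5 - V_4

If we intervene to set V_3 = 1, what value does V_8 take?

25

The intervention breaks the incoming arrows to V_3: V_3 <- |V_1 - V_2| no longer applies, and V_3 = 1.
V_4 = 3·V_2 + V_1 - 5  [with V_2=-1, V_1=2]  = -6
V_5 = |V_4 - V_2|  [with V_4=-6, V_2=-1]  = 5
V_6 = -3·V_2 + 2·V_3 + 4  [with V_2=-1, V_3=1]  = 9
V_8 = V_6 + 2·V_5 - V_4  [with V_6=9, V_5=5, V_4=-6]  = 25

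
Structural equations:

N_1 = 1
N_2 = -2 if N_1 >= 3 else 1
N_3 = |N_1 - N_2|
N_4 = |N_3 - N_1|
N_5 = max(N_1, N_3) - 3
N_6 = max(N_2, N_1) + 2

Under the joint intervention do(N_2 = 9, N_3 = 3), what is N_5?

Under do(N_2 = 9, N_3 = 3), each intervened variable's structural equation is replaced by its fixed value.
N_5 = max(N_1, N_3) - 3  [with N_1=1, N_3=3]  = 0

0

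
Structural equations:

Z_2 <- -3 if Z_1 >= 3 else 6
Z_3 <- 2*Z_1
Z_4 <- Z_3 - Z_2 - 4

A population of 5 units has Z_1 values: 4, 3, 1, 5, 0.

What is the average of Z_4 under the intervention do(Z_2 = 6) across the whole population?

do(Z_2=6) breaks Z_2's dependence on Z_1. With Z_2=6 fixed, Z_4 across the units is -2, -4, -8, 0, -10, mean -4.8.

-4.8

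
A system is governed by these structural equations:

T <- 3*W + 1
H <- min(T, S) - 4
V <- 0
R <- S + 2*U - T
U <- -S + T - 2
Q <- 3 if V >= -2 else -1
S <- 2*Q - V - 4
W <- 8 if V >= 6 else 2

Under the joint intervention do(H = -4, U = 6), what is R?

Under do(H = -4, U = 6), each intervened variable's structural equation is replaced by its fixed value.
Q = 3 if V >= -2 else -1  [with V=0]  = 3
S = 2*Q - V - 4  [with Q=3, V=0]  = 2
W = 8 if V >= 6 else 2  [with V=0]  = 2
T = 3*W + 1  [with W=2]  = 7
R = S + 2*U - T  [with S=2, U=6, T=7]  = 7

7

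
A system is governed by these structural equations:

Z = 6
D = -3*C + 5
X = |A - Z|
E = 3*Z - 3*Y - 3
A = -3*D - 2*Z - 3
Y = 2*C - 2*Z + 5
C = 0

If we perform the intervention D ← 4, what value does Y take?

-7

The intervention breaks the incoming arrows to D: D = -3*C + 5 no longer applies, and D = 4.
Y is not downstream of the intervention, so its value is determined by the original equations.
Y = 2*C - 2*Z + 5  [with C=0, Z=6]  = -7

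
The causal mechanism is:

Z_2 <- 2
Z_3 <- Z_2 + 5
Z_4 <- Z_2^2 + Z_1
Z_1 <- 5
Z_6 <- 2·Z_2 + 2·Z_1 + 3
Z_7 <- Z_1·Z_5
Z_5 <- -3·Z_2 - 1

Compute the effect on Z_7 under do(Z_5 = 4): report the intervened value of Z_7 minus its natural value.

Under do(Z_5=4), the mechanism Z_5 <- -3·Z_2 - 1 is discarded; Z_5 is fixed at 4.
Z_7 = Z_1·Z_5  [with Z_1=5, Z_5=4]  = 20
Without intervention: Z_5 = -3·Z_2 - 1  [with Z_2=2]  = -7; Z_7 = Z_1·Z_5  [with Z_1=5, Z_5=-7]  = -35.
Change = 20 − (-35) = 55.

55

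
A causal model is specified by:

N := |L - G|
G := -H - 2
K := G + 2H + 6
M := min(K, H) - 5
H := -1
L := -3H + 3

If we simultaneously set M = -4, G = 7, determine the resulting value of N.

The joint intervention fixes M = -4, G = 7, removing each variable's own equation.
L = -3H + 3  [with H=-1]  = 6
N = |L - G|  [with L=6, G=7]  = 1

1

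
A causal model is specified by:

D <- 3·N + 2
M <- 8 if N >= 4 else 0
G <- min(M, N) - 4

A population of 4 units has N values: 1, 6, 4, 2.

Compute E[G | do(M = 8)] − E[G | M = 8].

do(M=8) breaks M's dependence on N. With M=8 fixed, G across the units is -3, 2, 0, -2, mean -0.75.
Conditioning on M=8 selects the 2 unit(s) with N ∈ {6, 4}. Their G values: 2, 0. Mean = 1.
Difference = -0.75 − 1 = -1.75.

-1.75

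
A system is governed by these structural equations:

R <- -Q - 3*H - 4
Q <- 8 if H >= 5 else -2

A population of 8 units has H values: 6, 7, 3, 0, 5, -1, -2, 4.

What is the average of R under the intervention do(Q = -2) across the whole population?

-10.25

The intervention sets Q=-2 in all 8 units regardless of H. Recomputing R per unit gives -20, -23, -11, -2, -17, 1, 4, -14; average -10.25.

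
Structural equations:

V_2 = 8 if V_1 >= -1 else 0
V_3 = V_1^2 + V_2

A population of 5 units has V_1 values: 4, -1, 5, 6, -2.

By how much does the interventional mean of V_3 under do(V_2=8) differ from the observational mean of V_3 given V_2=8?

Every unit gets V_2=8 under the intervention. V_3 values become 24, 9, 33, 44, 12; E[V_3|do(V_2=8)] = 24.4.
Observing V_2=8 restricts to units where V_2's equation naturally yields 8: V_1 ∈ {4, -1, 5, 6}. In that subpopulation V_3 = 24, 9, 33, 44, mean 27.5.
Difference = 24.4 − 27.5 = -3.1.

-3.1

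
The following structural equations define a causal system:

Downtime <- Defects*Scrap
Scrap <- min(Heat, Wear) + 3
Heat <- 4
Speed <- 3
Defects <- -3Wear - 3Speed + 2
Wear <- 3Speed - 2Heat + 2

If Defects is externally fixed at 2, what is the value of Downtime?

Under do(Defects=2), the mechanism Defects <- -3Wear - 3Speed + 2 is discarded; Defects is fixed at 2.
Wear = 3Speed - 2Heat + 2  [with Speed=3, Heat=4]  = 3
Scrap = min(Heat, Wear) + 3  [with Heat=4, Wear=3]  = 6
Downtime = Defects*Scrap  [with Defects=2, Scrap=6]  = 12

12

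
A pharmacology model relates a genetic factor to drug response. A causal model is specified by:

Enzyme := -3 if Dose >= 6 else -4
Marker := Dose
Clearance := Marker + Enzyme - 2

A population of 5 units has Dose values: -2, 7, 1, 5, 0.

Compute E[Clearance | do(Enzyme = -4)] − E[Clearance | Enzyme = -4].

Under do(Enzyme=-4), Enzyme's equation is replaced by Enzyme=-4 for every unit. Per-unit Clearance: -8, 1, -5, -1, -6. Mean = -3.8.
Conditioning on Enzyme=-4 selects the 4 unit(s) with Dose ∈ {-2, 1, 5, 0}. Their Clearance values: -8, -5, -1, -6. Mean = -5.
Difference = -3.8 − (-5) = 1.2.

1.2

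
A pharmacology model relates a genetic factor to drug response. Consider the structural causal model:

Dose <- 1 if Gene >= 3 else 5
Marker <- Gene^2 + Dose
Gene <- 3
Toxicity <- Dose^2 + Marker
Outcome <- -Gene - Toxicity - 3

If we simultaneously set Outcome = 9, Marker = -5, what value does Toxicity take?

-4

Under do(Outcome = 9, Marker = -5), each intervened variable's structural equation is replaced by its fixed value.
Dose = 1 if Gene >= 3 else 5  [with Gene=3]  = 1
Toxicity = Dose^2 + Marker  [with Dose=1, Marker=-5]  = -4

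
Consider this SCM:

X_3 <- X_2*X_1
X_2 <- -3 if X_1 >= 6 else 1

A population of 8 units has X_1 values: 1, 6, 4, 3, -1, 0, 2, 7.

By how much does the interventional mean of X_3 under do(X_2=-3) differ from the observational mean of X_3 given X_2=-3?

11.25

The intervention sets X_2=-3 in all 8 units regardless of X_1. Recomputing X_3 per unit gives -3, -18, -12, -9, 3, 0, -6, -21; average -8.25.
Conditioning on X_2=-3 selects the 2 unit(s) with X_1 ∈ {6, 7}. Their X_3 values: -18, -21. Mean = -19.5.
Difference = -8.25 − (-19.5) = 11.25.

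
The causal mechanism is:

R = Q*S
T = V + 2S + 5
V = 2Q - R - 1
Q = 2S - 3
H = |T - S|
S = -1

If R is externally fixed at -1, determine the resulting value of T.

-7

do(R=-1) replaces the equation R = Q*S with the constant R = -1.
Q = 2S - 3  [with S=-1]  = -5
V = 2Q - R - 1  [with Q=-5, R=-1]  = -10
T = V + 2S + 5  [with V=-10, S=-1]  = -7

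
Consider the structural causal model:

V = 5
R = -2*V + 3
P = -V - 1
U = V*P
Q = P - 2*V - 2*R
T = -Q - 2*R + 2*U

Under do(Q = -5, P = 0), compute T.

19

The joint intervention fixes Q = -5, P = 0, removing each variable's own equation.
R = -2*V + 3  [with V=5]  = -7
U = V*P  [with V=5, P=0]  = 0
T = -Q - 2*R + 2*U  [with Q=-5, R=-7, U=0]  = 19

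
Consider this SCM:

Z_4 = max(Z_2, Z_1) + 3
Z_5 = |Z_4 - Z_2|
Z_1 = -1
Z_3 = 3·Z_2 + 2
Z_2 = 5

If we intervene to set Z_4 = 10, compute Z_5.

5

Intervening sets Z_4 = 10 and removes its equation (Z_4 = max(Z_2, Z_1) + 3).
Z_5 = |Z_4 - Z_2|  [with Z_4=10, Z_2=5]  = 5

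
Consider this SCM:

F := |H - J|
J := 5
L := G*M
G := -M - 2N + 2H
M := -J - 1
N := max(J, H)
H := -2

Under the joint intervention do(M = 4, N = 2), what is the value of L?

Under do(M = 4, N = 2), each intervened variable's structural equation is replaced by its fixed value.
G = -M - 2N + 2H  [with M=4, N=2, H=-2]  = -12
L = G*M  [with G=-12, M=4]  = -48

-48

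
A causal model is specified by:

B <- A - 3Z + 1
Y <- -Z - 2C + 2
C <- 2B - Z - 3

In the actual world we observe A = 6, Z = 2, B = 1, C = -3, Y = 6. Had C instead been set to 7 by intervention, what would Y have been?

-14

Intervening sets C = 7 and removes its equation (C <- 2B - Z - 3).
Y = -Z - 2C + 2  [with Z=2, C=7]  = -14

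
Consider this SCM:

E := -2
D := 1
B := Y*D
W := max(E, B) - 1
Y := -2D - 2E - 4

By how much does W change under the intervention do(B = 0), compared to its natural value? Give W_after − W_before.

Intervening sets B = 0 and removes its equation (B := Y*D).
W = max(E, B) - 1  [with E=-2, B=0]  = -1
Without intervention: Y = -2D - 2E - 4  [with D=1, E=-2]  = -2; B = Y*D  [with Y=-2, D=1]  = -2; W = max(E, B) - 1  [with E=-2, B=-2]  = -3.
Change = -1 − (-3) = 2.

2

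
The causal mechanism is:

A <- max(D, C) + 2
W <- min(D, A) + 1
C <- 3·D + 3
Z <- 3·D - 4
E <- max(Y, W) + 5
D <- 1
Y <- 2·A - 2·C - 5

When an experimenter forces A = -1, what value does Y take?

do(A=-1) replaces the equation A <- max(D, C) + 2 with the constant A = -1.
C = 3·D + 3  [with D=1]  = 6
Y = 2·A - 2·C - 5  [with A=-1, C=6]  = -19

-19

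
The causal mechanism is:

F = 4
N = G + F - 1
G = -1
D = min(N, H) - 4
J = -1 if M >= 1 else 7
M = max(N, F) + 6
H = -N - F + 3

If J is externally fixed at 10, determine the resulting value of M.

Intervening sets J = 10 and removes its equation (J = -1 if M >= 1 else 7).
Since M is not a descendant of the intervened variable, it is unaffected.
N = G + F - 1  [with G=-1, F=4]  = 2
M = max(N, F) + 6  [with N=2, F=4]  = 10

10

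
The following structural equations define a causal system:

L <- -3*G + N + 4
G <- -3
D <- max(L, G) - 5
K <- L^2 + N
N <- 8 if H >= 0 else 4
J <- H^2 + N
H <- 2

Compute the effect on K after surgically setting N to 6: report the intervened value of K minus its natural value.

do(N=6) replaces the equation N <- 8 if H >= 0 else 4 with the constant N = 6.
L = -3*G + N + 4  [with G=-3, N=6]  = 19
K = L^2 + N  [with L=19, N=6]  = 367
Without intervention: N = 8 if H >= 0 else 4  [with H=2]  = 8; L = -3*G + N + 4  [with G=-3, N=8]  = 21; K = L^2 + N  [with L=21, N=8]  = 449.
Change = 367 − 449 = -82.

-82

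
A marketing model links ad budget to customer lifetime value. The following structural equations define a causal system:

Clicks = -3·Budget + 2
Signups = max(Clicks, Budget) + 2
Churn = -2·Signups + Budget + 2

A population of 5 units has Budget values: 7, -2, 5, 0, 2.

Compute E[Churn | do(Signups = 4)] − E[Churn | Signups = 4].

1.4

do(Signups=4) breaks Signups's dependence on Budget. With Signups=4 fixed, Churn across the units is 1, -8, -1, -6, -4, mean -3.6.
E[Churn|Signups=4] averages over only the 2 units with Signups=4 (Budget = 0, 2): Churn = -6, -4, mean -5.
Difference = -3.6 − (-5) = 1.4.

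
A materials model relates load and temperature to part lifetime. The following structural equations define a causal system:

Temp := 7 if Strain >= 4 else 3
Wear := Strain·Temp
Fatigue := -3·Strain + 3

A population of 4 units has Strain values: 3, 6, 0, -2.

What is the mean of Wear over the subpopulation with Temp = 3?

1

Conditioning on Temp=3 selects the 3 unit(s) with Strain ∈ {3, 0, -2}. Their Wear values: 9, 0, -6. Mean = 1.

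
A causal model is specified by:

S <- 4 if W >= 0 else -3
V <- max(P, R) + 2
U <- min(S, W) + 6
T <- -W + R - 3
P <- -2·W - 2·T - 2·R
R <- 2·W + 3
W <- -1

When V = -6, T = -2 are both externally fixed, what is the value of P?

4

Under do(V = -6, T = -2), each intervened variable's structural equation is replaced by its fixed value.
R = 2·W + 3  [with W=-1]  = 1
P = -2·W - 2·T - 2·R  [with W=-1, T=-2, R=1]  = 4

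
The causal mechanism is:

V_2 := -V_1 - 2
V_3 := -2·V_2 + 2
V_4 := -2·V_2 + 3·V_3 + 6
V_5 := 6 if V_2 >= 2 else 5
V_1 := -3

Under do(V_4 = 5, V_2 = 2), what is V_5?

6

The joint intervention fixes V_4 = 5, V_2 = 2, removing each variable's own equation.
V_5 = 6 if V_2 >= 2 else 5  [with V_2=2]  = 6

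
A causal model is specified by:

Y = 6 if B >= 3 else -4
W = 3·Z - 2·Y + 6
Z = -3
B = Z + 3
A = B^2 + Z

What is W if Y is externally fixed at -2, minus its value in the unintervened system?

-4

do(Y=-2) replaces the equation Y = 6 if B >= 3 else -4 with the constant Y = -2.
W = 3·Z - 2·Y + 6  [with Z=-3, Y=-2]  = 1
Without intervention: B = Z + 3  [with Z=-3]  = 0; Y = 6 if B >= 3 else -4  [with B=0]  = -4; W = 3·Z - 2·Y + 6  [with Z=-3, Y=-4]  = 5.
Change = 1 − 5 = -4.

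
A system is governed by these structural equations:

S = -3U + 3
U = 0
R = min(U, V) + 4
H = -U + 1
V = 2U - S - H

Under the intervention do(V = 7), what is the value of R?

Intervening sets V = 7 and removes its equation (V = 2U - S - H).
R = min(U, V) + 4  [with U=0, V=7]  = 4

4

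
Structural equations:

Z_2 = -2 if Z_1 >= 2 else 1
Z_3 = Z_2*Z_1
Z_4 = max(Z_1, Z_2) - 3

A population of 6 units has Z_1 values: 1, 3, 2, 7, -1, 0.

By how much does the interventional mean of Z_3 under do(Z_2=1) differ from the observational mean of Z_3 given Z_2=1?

The intervention sets Z_2=1 in all 6 units regardless of Z_1. Recomputing Z_3 per unit gives 1, 3, 2, 7, -1, 0; average 2.
E[Z_3|Z_2=1] averages over only the 3 units with Z_2=1 (Z_1 = 1, -1, 0): Z_3 = 1, -1, 0, mean 0.
Difference = 2 − 0 = 2.

2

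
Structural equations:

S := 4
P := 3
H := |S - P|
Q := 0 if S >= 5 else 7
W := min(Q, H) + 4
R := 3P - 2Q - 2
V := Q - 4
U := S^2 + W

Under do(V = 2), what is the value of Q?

7

Under do(V=2), the mechanism V := Q - 4 is discarded; V is fixed at 2.
Since Q is not a descendant of the intervened variable, it is unaffected.
Q = 0 if S >= 5 else 7  [with S=4]  = 7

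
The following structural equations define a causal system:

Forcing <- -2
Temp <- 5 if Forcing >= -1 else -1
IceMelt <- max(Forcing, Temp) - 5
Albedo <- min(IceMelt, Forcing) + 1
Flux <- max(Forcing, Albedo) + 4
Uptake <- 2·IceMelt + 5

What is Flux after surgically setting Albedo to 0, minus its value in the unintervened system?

2

Intervening sets Albedo = 0 and removes its equation (Albedo <- min(IceMelt, Forcing) + 1).
Flux = max(Forcing, Albedo) + 4  [with Forcing=-2, Albedo=0]  = 4
Without intervention: Temp = 5 if Forcing >= -1 else -1  [with Forcing=-2]  = -1; IceMelt = max(Forcing, Temp) - 5  [with Forcing=-2, Temp=-1]  = -6; Albedo = min(IceMelt, Forcing) + 1  [with IceMelt=-6, Forcing=-2]  = -5; Flux = max(Forcing, Albedo) + 4  [with Forcing=-2, Albedo=-5]  = 2.
Change = 4 − 2 = 2.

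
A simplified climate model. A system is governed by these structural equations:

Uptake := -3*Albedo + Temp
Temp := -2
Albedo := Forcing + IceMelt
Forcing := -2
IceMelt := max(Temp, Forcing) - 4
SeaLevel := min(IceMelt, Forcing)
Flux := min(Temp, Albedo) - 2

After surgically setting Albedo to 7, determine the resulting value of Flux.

-4

Under do(Albedo=7), the mechanism Albedo := Forcing + IceMelt is discarded; Albedo is fixed at 7.
Flux = min(Temp, Albedo) - 2  [with Temp=-2, Albedo=7]  = -4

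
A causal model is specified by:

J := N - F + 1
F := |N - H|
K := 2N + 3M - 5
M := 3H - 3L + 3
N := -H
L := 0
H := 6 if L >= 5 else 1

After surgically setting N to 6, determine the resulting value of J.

Under do(N=6), the mechanism N := -H is discarded; N is fixed at 6.
H = 6 if L >= 5 else 1  [with L=0]  = 1
F = |N - H|  [with N=6, H=1]  = 5
J = N - F + 1  [with N=6, F=5]  = 2

2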